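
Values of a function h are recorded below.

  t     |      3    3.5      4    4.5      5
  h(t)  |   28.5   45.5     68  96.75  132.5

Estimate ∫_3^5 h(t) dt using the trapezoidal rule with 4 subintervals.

Δt = 0.5.
T_4 = (0.5/2)·[28.5 + 2·45.5 + 2·68 + 2·96.75 + 132.5] = 145.375.

145.375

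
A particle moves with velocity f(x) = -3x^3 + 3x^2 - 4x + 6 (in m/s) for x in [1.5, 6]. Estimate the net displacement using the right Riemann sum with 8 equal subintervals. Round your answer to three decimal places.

-959.364

Δx = (6 − 1.5)/8 = 0.5625.
Right endpoints: 2.0625, 2.625, 3.1875, 3.75, 4.3125, 4.875, 5.4375, 6.
f(2.0625) = -64755/4096, f(2.625) = -19503/512, f(3.1875) = -300753/4096, f(3.75) = -125.015625, f(4.3125) = -803079/4096, f(4.875) = -148365/512, f(5.4375) = -1676709/4096, f(6) = -558.
Sum = Δx · [f(2.0625) + f(2.625) + f(3.1875) + ...].
Sum ≈ -959.364.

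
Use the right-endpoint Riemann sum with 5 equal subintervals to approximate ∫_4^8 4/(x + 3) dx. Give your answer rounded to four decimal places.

Δx = (8 − 4)/5 = 0.8.
Right endpoints: 4.8, 5.6, 6.4, 7.2, 8.
f(4.8) = 20/39, f(5.6) = 20/43, f(6.4) = 20/47, f(7.2) = 20/51, f(8) = 4/11.
Sum = Δx · [f(4.8) + f(5.6) + f(6.4) + f(7.2) + f(8)].
Sum ≈ 1.7274.

1.7274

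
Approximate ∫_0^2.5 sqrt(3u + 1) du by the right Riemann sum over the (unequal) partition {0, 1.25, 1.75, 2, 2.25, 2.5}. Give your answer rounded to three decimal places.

6.061

Subinterval widths: 1.25, 0.5, 0.25, 0.25, 0.25.
Right endpoints: 1.25, 1.75, 2, 2.25, 2.5.
f(1.25) ≈ 2.179, f(1.75) ≈ 2.500, f(2) ≈ 2.646, f(2.25) ≈ 2.784, f(2.5) ≈ 2.915.
Sum = Σ Δu_i · f(u_i).
Sum ≈ 6.061.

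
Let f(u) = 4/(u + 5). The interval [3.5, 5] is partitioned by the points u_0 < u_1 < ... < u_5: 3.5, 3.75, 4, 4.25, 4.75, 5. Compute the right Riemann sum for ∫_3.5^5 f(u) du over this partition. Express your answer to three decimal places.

0.639

Subinterval widths: 0.25, 0.25, 0.25, 0.5, 0.25.
Right endpoints: 3.75, 4, 4.25, 4.75, 5.
f(3.75) = 16/35, f(4) = 4/9, f(4.25) = 16/37, f(4.75) = 16/39, f(5) = 0.4.
Sum = Σ Δu_i · f(u_i).
Sum ≈ 0.639.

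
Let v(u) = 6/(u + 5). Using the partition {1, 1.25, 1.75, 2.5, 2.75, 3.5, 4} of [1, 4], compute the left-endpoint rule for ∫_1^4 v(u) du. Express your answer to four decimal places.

Subinterval widths: 0.25, 0.5, 0.75, 0.25, 0.75, 0.5.
Left endpoints: 1, 1.25, 1.75, 2.5, 2.75, 3.5.
v(1) = 1, v(1.25) = 0.96, v(1.75) = 8/9, v(2.5) = 0.8, v(2.75) = 24/31, v(3.5) = 12/17.
Sum = Σ Δu_i · v(u_i).
Sum ≈ 2.5303.

2.5303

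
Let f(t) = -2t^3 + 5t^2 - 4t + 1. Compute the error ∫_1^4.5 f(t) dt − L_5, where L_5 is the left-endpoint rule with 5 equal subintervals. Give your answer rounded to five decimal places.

Exact integral: ∫_1^4.5 f(t) dt ≈ -89.3229167.
L_5 = -58.31.
Error ≈ -89.3229167 − (-58.31) ≈ -31.01292.

-31.01292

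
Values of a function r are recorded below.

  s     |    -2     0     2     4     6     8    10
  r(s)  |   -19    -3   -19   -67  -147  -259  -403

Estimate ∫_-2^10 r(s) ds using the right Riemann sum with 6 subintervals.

Δs = 2.
Sum = 2·[(-3) + (-19) + (-67) + (-147) + (-259) + (-403)] = -1796.

-1796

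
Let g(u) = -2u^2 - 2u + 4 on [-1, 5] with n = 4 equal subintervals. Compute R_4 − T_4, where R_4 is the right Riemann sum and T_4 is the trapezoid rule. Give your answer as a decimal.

R_4 = -133.5.
T_4 = -88.5.
R_4 − T_4 = -45.

-45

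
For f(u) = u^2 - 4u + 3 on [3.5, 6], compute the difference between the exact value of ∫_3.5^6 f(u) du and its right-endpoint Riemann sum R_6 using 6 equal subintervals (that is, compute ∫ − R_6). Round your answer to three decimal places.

Exact integral: ∫_3.5^6 f(u) du ≈ 17.70833.
R_6 ≈ 20.64525.
Error ≈ 17.70833 − 20.64525 ≈ -2.937.

-2.937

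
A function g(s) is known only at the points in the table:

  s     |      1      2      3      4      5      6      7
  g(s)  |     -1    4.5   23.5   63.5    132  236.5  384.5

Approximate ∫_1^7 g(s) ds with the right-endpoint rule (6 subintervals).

Δs = 1.
Sum = 1·[4.5 + 23.5 + 63.5 + 132 + 236.5 + 384.5] = 844.5.

844.5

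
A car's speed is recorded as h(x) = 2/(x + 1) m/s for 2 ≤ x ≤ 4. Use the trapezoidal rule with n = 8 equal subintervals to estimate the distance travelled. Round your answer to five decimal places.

1.02239

Δx = (4 − 2)/8 = 0.25.
h(2) = 2/3, h(2.25) = 8/13, h(2.5) = 4/7, h(2.75) = 8/15, h(3) = 0.5, h(3.25) = 8/17, h(3.5) = 4/9, h(3.75) = 8/19, h(4) = 0.4.
T_8 = (Δx/2)·[h(x_0) + 2h(x_1) + ... + 2h(x_{7}) + h(x_8)].
Sum ≈ 1.02239.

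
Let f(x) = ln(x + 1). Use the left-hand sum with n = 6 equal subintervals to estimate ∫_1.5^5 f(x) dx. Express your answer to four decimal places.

Δx = (5 − 1.5)/6 = 7/12.
Left endpoints: 1.5, 25/12, 8/3, 3.25, 23/6, 53/12.
f(1.5) ≈ 0.9163, f(25/12) ≈ 1.1260, f(8/3) ≈ 1.2993, f(3.25) ≈ 1.4469, f(23/6) ≈ 1.5755, f(53/12) ≈ 1.6895.
Sum = Δx · [f(1.5) + f(25/12) + f(8/3) + ...].
Sum ≈ 4.6979.

4.6979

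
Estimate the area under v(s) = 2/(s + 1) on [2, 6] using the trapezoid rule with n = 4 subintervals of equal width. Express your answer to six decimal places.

Δs = (6 − 2)/4 = 1.
v(2) = 2/3, v(3) = 0.5, v(4) = 0.4, v(5) = 1/3, v(6) = 2/7.
T_4 = (Δs/2)·[v(s_0) + 2v(s_1) + 2v(s_2) + 2v(s_3) + v(s_4)].
Sum ≈ 1.709524.

1.709524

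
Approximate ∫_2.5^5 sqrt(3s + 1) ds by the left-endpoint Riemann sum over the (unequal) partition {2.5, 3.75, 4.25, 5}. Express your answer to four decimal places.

Subinterval widths: 1.25, 0.5, 0.75.
Left endpoints: 2.5, 3.75, 4.25.
f(2.5) ≈ 2.9155, f(3.75) ≈ 3.5000, f(4.25) ≈ 3.7081.
Sum = Σ Δs_i · f(s_i).
Sum ≈ 8.1754.

8.1754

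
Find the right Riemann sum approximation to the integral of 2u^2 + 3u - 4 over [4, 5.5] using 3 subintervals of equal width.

92

Δu = (5.5 − 4)/3 = 0.5.
Right endpoints: 4.5, 5, 5.5.
f(4.5) = 50, f(5) = 61, f(5.5) = 73.
Sum = Δu · [f(4.5) + f(5) + f(5.5)].
Sum = 92.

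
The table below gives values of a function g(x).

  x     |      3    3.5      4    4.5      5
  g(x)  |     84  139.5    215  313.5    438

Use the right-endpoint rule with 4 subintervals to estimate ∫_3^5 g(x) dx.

Δx = 0.5.
Sum = 0.5·[139.5 + 215 + 313.5 + 438] = 553.

553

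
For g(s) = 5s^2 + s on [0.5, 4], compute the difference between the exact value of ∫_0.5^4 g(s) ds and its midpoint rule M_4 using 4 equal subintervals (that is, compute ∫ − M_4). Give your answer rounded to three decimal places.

Exact integral: ∫_0.5^4 g(s) ds ≈ 114.33333.
M_4 ≈ 113.21680.
Error ≈ 114.33333 − 113.21680 ≈ 1.117.

1.117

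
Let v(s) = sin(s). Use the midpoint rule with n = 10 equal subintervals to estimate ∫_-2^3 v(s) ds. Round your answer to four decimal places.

0.5799

Δs = (3 − (-2))/10 = 0.5.
Midpoints: -1.75, -1.25, -0.75, -0.25, 0.25, 0.75, 1.25, 1.75, 2.25, 2.75.
v(-1.75) ≈ -0.9840, v(-1.25) ≈ -0.9490, v(-0.75) ≈ -0.6816, v(-0.25) ≈ -0.2474, v(0.25) ≈ 0.2474, v(0.75) ≈ 0.6816, v(1.25) ≈ 0.9490, v(1.75) ≈ 0.9840, v(2.25) ≈ 0.7781, v(2.75) ≈ 0.3817.
Sum = Δs · [v(-1.75) + v(-1.25) + v(-0.75) + ...].
Sum ≈ 0.5799.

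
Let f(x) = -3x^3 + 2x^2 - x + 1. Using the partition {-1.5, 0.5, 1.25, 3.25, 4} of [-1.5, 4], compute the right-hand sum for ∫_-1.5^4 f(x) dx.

Subinterval widths: 2, 0.75, 2, 0.75.
Right endpoints: 0.5, 1.25, 3.25, 4.
f(0.5) = 0.625, f(1.25) = -2.984375, f(3.25) = -84.109375, f(4) = -163.
Sum = Σ Δx_i · f(x_i).
Sum = -291.45703125.

-291.45703125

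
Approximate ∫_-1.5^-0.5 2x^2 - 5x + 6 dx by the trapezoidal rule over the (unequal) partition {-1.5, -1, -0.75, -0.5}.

13.21875

Subinterval widths: 0.5, 0.25, 0.25.
f(-1.5) = 18, f(-1) = 13, f(-0.75) = 10.875, f(-0.5) = 9.
On each subinterval the trapezoid contributes (Δx_i/2)·[f(x_{i-1}) + f(x_i)].
Sum = 13.21875.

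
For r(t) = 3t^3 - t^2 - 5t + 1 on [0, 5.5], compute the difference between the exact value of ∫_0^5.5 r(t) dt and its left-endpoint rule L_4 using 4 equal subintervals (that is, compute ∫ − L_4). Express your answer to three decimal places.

262.285

Exact integral: ∫_0^5.5 r(t) dt ≈ 560.71354.
L_4 ≈ 298.42871.
Error ≈ 560.71354 − 298.42871 ≈ 262.285.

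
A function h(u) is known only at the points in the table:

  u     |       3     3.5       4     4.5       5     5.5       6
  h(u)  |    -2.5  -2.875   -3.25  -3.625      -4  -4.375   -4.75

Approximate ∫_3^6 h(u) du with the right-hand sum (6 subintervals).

Δu = 0.5.
Sum = 0.5·[(-2.875) + (-3.25) + (-3.625) + (-4) + (-4.375) + (-4.75)] = -11.4375.

-11.4375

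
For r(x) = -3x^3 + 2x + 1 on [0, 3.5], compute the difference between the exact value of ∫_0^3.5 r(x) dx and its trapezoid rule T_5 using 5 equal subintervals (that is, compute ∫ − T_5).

Exact integral: ∫_0^3.5 r(x) dx = -96.796875.
T_5 = -101.29875.
Error = -96.796875 − (-101.29875) = 4.501875.

4.501875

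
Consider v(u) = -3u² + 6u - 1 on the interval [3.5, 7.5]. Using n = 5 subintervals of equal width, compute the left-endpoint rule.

Δu = (7.5 − 3.5)/5 = 0.8.
Left endpoints: 3.5, 4.3, 5.1, 5.9, 6.7.
v(3.5) = -16.75, v(4.3) = -30.67, v(5.1) = -48.43, v(5.9) = -70.03, v(6.7) = -95.47.
Sum = Δu · [v(3.5) + v(4.3) + v(5.1) + v(5.9) + v(6.7)].
Sum = -209.08.

-209.08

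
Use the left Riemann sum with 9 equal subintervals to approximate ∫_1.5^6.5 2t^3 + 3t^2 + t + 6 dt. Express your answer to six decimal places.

1032.777778

Δt = (6.5 − 1.5)/9 = 5/9.
Left endpoints: 1.5, 37/18, 47/18, 19/6, 67/18, 77/18, 29/6, 97/18, 107/18.
f(1.5) = 21, f(37/18) = 55553/1458, f(47/18) = 47144/729, f(19/6) = 5549/54, f(67/18) = 112579/729, f(77/18) = 323293/1458, f(29/6) = 8282/27, f(97/18) = 599963/1458, f(107/18) = 392249/729.
Sum = Δt · [f(1.5) + f(37/18) + f(47/18) + ...].
Sum ≈ 1032.777778.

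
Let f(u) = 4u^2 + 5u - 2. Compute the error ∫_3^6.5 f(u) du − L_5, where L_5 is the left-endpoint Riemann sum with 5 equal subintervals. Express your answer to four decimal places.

51.5317

Exact integral: ∫_3^6.5 f(u) du ≈ 406.291667.
L_5 = 354.76.
Error ≈ 406.291667 − 354.76 ≈ 51.5317.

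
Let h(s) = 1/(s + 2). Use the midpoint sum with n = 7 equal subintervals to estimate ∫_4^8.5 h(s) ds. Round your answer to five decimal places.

Δs = (8.5 − 4)/7 = 9/14.
Midpoints: 121/28, 139/28, 157/28, 6.25, 193/28, 211/28, 229/28.
h(121/28) = 28/177, h(139/28) = 28/195, h(157/28) = 28/213, h(6.25) = 4/33, h(193/28) = 28/249, h(211/28) = 28/267, h(229/28) = 28/285.
Sum = Δs · [h(121/28) + h(139/28) + h(157/28) + ...].
Sum ≈ 0.55929.

0.55929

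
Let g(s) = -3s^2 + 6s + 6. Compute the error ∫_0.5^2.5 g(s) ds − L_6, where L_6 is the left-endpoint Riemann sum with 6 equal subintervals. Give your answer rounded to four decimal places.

-0.8889

Exact integral: ∫_0.5^2.5 g(s) ds = 14.5.
L_6 ≈ 15.388889.
Error ≈ 14.5 − 15.388889 ≈ -0.8889.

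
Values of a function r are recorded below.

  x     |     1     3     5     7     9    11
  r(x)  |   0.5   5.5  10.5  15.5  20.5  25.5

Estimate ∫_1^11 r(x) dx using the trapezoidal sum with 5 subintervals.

Δx = 2.
T_5 = (2/2)·[0.5 + 2·5.5 + 2·10.5 + 2·15.5 + 2·20.5 + 25.5] = 130.

130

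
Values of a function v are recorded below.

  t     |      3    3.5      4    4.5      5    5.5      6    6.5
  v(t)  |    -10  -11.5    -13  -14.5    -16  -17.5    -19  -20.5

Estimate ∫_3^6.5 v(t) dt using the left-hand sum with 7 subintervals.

-50.75

Δt = 0.5.
Sum = 0.5·[(-10) + (-11.5) + (-13) + (-14.5) + (-16) + (-17.5) + (-19)] = -50.75.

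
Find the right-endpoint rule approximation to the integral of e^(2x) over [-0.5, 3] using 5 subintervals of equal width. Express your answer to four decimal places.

Δx = (3 − (-0.5))/5 = 0.7.
Right endpoints: 0.2, 0.9, 1.6, 2.3, 3.
f(0.2) ≈ 1.4918, f(0.9) ≈ 6.0496, f(1.6) ≈ 24.5325, f(2.3) ≈ 99.4843, f(3) ≈ 403.4288.
Sum = Δx · [f(0.2) + f(0.9) + f(1.6) + f(2.3) + f(3)].
Sum ≈ 374.4910.

374.4910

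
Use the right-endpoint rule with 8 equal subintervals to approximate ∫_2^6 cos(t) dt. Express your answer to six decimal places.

Δt = (6 − 2)/8 = 0.5.
Right endpoints: 2.5, 3, 3.5, 4, 4.5, 5, 5.5, 6.
f(2.5) ≈ -0.801144, f(3) ≈ -0.989992, f(3.5) ≈ -0.936457, f(4) ≈ -0.653644, f(4.5) ≈ -0.210796, f(5) ≈ 0.283662, f(5.5) ≈ 0.708670, f(6) ≈ 0.960170.
Sum = Δt · [f(2.5) + f(3) + f(3.5) + ...].
Sum ≈ -0.819765.

-0.819765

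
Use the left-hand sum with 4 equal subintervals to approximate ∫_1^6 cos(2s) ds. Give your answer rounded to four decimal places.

-1.0878

Δs = (6 − 1)/4 = 1.25.
Left endpoints: 1, 2.25, 3.5, 4.75.
f(1) ≈ -0.4161, f(2.25) ≈ -0.2108, f(3.5) ≈ 0.7539, f(4.75) ≈ -0.9972.
Sum = Δs · [f(1) + f(2.25) + f(3.5) + f(4.75)].
Sum ≈ -1.0878.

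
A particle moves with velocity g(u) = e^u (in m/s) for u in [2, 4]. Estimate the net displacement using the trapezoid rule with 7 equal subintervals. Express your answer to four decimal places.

Δu = (4 − 2)/7 = 2/7.
g(2) ≈ 7.3891, g(16/7) ≈ 9.8327, g(18/7) ≈ 13.0845, g(20/7) ≈ 17.4117, g(22/7) ≈ 23.1700, g(24/7) ≈ 30.8326, g(26/7) ≈ 41.0293, g(4) ≈ 54.5982.
T_7 = (Δu/2)·[g(u_0) + 2g(u_1) + ... + 2g(u_{6}) + g(u_7)].
Sum ≈ 47.5298.

47.5298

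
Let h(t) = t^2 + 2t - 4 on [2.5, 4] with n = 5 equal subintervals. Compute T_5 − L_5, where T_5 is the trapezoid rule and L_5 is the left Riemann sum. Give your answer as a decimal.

1.9125

T_5 = 19.8975.
L_5 = 17.985.
T_5 − L_5 = 1.9125.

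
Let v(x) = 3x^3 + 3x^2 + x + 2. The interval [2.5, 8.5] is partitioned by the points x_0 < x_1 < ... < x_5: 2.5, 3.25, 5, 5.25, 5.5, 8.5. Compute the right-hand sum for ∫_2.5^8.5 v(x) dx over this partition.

7393.921875

Subinterval widths: 0.75, 1.75, 0.25, 0.25, 3.
Right endpoints: 3.25, 5, 5.25, 5.5, 8.5.
v(3.25) = 139.921875, v(5) = 457, v(5.25) = 524.046875, v(5.5) = 597.375, v(8.5) = 2069.625.
Sum = Σ Δx_i · v(x_i).
Sum = 7393.921875.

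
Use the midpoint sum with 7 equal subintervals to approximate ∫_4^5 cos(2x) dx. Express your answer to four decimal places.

Δx = (5 − 4)/7 = 1/7.
Midpoints: 57/14, 59/14, 61/14, 4.5, 65/14, 67/14, 69/14.
f(57/14) ≈ -0.2849, f(59/14) ≈ -0.5435, f(61/14) ≈ -0.7580, f(4.5) ≈ -0.9111, f(65/14) ≈ -0.9903, f(67/14) ≈ -0.9893, f(69/14) ≈ -0.9080.
Sum = Δx · [f(57/14) + f(59/14) + f(61/14) + ...].
Sum ≈ -0.7693.

-0.7693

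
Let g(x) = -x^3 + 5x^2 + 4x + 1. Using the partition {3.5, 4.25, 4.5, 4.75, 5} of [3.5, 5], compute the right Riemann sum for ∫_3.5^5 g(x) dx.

42.6015625

Subinterval widths: 0.75, 0.25, 0.25, 0.25.
Right endpoints: 4.25, 4.5, 4.75, 5.
g(4.25) = 31.546875, g(4.5) = 29.125, g(4.75) = 25.640625, g(5) = 21.
Sum = Σ Δx_i · g(x_i).
Sum = 42.6015625.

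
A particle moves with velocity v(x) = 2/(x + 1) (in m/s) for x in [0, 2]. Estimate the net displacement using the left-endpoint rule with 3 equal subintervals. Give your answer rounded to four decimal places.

Δx = (2 − 0)/3 = 2/3.
Left endpoints: 0, 2/3, 4/3.
v(0) = 2, v(2/3) = 1.2, v(4/3) = 6/7.
Sum = Δx · [v(0) + v(2/3) + v(4/3)].
Sum ≈ 2.7048.

2.7048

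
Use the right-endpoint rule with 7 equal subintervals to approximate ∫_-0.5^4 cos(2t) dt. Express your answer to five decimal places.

Δt = (4 − (-0.5))/7 = 9/14.
Right endpoints: 1/7, 11/14, 10/7, 29/14, 19/7, 47/14, 4.
f(1/7) ≈ 0.95946, f(11/14) ≈ -0.00063, f(10/7) ≈ -0.95982, f(29/14) ≈ -0.53924, f(19/7) ≈ 0.65651, f(47/14) ≈ 0.90851, f(4) ≈ -0.14550.
Sum = Δt · [f(1/7) + f(11/14) + f(10/7) + ...].
Sum ≈ 0.56526.

0.56526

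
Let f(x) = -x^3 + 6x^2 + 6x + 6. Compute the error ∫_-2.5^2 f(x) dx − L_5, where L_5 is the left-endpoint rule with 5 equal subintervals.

-8.656875

Exact integral: ∫_-2.5^2 f(x) dx = 73.265625.
L_5 = 81.9225.
Error = 73.265625 − 81.9225 = -8.656875.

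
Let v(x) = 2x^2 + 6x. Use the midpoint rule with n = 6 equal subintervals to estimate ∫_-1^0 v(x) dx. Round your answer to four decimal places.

-2.3380

Δx = (0 − (-1))/6 = 1/6.
Midpoints: -11/12, -0.75, -7/12, -5/12, -0.25, -1/12.
v(-11/12) = -275/72, v(-0.75) = -3.375, v(-7/12) = -203/72, v(-5/12) = -155/72, v(-0.25) = -1.375, v(-1/12) = -35/72.
Sum = Δx · [v(-11/12) + v(-0.75) + v(-7/12) + ...].
Sum ≈ -2.3380.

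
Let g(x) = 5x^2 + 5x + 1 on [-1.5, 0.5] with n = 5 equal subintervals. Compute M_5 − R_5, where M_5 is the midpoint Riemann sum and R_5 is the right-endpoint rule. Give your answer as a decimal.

M_5 = 2.7.
R_5 = 3.1.
M_5 − R_5 = -0.4.

-0.4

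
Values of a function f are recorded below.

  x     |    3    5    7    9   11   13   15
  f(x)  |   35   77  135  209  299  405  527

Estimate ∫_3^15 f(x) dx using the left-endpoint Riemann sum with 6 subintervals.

2320

Δx = 2.
Sum = 2·[35 + 77 + 135 + 209 + 299 + 405] = 2320.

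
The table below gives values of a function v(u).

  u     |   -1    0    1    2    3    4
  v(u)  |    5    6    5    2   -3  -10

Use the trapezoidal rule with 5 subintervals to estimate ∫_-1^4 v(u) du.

Δu = 1.
T_5 = (1/2)·[5 + 2·6 + 2·5 + 2·2 + 2·(-3) + (-10)] = 7.5.

7.5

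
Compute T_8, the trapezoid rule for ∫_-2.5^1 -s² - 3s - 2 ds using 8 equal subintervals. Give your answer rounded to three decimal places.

-4.778

Δs = (1 − (-2.5))/8 = 0.4375.
f(-2.5) = -0.75, f(-2.0625) = -0.06640625, f(-1.625) = 0.234375, f(-1.1875) = 0.15234375, f(-0.75) = -0.3125, f(-0.3125) = -1.16015625, f(0.125) = -2.390625, f(0.5625) = -4.00390625, f(1) = -6.
T_8 = (Δs/2)·[f(s_0) + 2f(s_1) + ... + 2f(s_{7}) + f(s_8)].
Sum ≈ -4.778.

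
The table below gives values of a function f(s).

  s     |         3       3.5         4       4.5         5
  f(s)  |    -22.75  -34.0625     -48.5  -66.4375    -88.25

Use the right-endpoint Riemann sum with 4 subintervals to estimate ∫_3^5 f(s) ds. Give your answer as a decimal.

-118.625

Δs = 0.5.
Sum = 0.5·[(-34.0625) + (-48.5) + (-66.4375) + (-88.25)] = -118.625.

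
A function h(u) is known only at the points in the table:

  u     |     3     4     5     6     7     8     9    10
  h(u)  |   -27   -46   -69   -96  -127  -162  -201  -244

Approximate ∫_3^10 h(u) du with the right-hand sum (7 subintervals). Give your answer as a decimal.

-945

Δu = 1.
Sum = 1·[(-46) + (-69) + (-96) + (-127) + (-162) + (-201) + (-244)] = -945.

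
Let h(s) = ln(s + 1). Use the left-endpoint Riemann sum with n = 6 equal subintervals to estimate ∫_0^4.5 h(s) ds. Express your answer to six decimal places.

Δs = (4.5 − 0)/6 = 0.75.
Left endpoints: 0, 0.75, 1.5, 2.25, 3, 3.75.
h(0) ≈ 0.000000, h(0.75) ≈ 0.559616, h(1.5) ≈ 0.916291, h(2.25) ≈ 1.178655, h(3) ≈ 1.386294, h(3.75) ≈ 1.558145.
Sum = Δs · [h(0) + h(0.75) + h(1.5) + ...].
Sum ≈ 4.199250.

4.199250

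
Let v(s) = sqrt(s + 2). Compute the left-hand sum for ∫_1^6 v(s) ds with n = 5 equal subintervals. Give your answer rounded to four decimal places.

Δs = (6 − 1)/5 = 1.
Left endpoints: 1, 2, 3, 4, 5.
v(1) ≈ 1.7321, v(2) ≈ 2.0000, v(3) ≈ 2.2361, v(4) ≈ 2.4495, v(5) ≈ 2.6458.
Sum = Δs · [v(1) + v(2) + v(3) + v(4) + v(5)].
Sum ≈ 11.0634.

11.0634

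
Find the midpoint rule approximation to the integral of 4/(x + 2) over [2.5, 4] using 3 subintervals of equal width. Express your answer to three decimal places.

1.150

Δx = (4 − 2.5)/3 = 0.5.
Midpoints: 2.75, 3.25, 3.75.
f(2.75) = 16/19, f(3.25) = 16/21, f(3.75) = 16/23.
Sum = Δx · [f(2.75) + f(3.25) + f(3.75)].
Sum ≈ 1.150.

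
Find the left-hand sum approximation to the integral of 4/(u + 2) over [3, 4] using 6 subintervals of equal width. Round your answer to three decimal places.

Δu = (4 − 3)/6 = 1/6.
Left endpoints: 3, 19/6, 10/3, 3.5, 11/3, 23/6.
f(3) = 0.8, f(19/6) = 24/31, f(10/3) = 0.75, f(3.5) = 8/11, f(11/3) = 12/17, f(23/6) = 24/35.
Sum = Δu · [f(3) + f(19/6) + f(10/3) + ...].
Sum ≈ 0.741.

0.741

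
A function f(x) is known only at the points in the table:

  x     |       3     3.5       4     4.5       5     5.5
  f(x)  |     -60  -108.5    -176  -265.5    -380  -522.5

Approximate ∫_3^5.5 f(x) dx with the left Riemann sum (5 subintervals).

Δx = 0.5.
Sum = 0.5·[(-60) + (-108.5) + (-176) + (-265.5) + (-380)] = -495.

-495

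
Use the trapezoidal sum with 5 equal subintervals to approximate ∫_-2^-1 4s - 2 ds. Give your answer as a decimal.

-8

Δs = (-1 − (-2))/5 = 0.2.
f(-2) = -10, f(-1.8) = -9.2, f(-1.6) = -8.4, f(-1.4) = -7.6, f(-1.2) = -6.8, f(-1) = -6.
T_5 = (Δs/2)·[f(s_0) + 2f(s_1) + ... + 2f(s_{4}) + f(s_5)].
Sum = -8.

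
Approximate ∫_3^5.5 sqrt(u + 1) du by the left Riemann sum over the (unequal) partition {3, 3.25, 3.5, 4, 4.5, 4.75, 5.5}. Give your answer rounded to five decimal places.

Subinterval widths: 0.25, 0.25, 0.5, 0.5, 0.25, 0.75.
Left endpoints: 3, 3.25, 3.5, 4, 4.5, 4.75.
f(3) ≈ 2.00000, f(3.25) ≈ 2.06155, f(3.5) ≈ 2.12132, f(4) ≈ 2.23607, f(4.5) ≈ 2.34521, f(4.75) ≈ 2.39792.
Sum = Σ Δu_i · f(u_i).
Sum ≈ 5.57882.

5.57882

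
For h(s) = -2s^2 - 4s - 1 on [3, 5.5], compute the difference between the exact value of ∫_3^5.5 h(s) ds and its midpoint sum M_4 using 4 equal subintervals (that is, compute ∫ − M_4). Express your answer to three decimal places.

-0.163

Exact integral: ∫_3^5.5 h(s) ds ≈ -137.91667.
M_4 = -137.75390625.
Error ≈ -137.91667 − (-137.75390625) ≈ -0.163.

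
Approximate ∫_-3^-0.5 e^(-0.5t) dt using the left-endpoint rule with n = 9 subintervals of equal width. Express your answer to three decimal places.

6.850

Δt = (-0.5 − (-3))/9 = 5/18.
Left endpoints: -3, -49/18, -22/9, -13/6, -17/9, -29/18, -4/3, -19/18, -7/9.
f(-3) ≈ 4.482, f(-49/18) ≈ 3.901, f(-22/9) ≈ 3.395, f(-13/6) ≈ 2.955, f(-17/9) ≈ 2.571, f(-29/18) ≈ 2.238, f(-4/3) ≈ 1.948, f(-19/18) ≈ 1.695, f(-7/9) ≈ 1.475.
Sum = Δt · [f(-3) + f(-49/18) + f(-22/9) + ...].
Sum ≈ 6.850.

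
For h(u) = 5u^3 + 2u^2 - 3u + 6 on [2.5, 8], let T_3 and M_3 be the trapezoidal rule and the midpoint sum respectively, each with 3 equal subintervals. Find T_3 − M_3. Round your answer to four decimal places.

373.1884

T_3 ≈ 5597.255787.
M_3 ≈ 5224.067419.
T_3 − M_3 ≈ 373.1884.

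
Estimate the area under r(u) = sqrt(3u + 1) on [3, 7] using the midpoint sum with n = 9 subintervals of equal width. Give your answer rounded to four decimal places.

Δu = (7 − 3)/9 = 4/9.
Midpoints: 29/9, 11/3, 37/9, 41/9, 5, 49/9, 53/9, 19/3, 61/9.
r(29/9) ≈ 3.2660, r(11/3) ≈ 3.4641, r(37/9) ≈ 3.6515, r(41/9) ≈ 3.8297, r(5) ≈ 4.0000, r(49/9) ≈ 4.1633, r(53/9) ≈ 4.3205, r(19/3) ≈ 4.4721, r(61/9) ≈ 4.6188.
Sum = Δu · [r(29/9) + r(11/3) + r(37/9) + ...].
Sum ≈ 15.9049.

15.9049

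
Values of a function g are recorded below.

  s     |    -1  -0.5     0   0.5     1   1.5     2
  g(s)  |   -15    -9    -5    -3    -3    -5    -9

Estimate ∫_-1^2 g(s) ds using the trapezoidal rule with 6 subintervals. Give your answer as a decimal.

Δs = 0.5.
T_6 = (0.5/2)·[(-15) + 2·(-9) + 2·(-5) + 2·(-3) + 2·(-3) + 2·(-5) + (-9)] = -18.5.

-18.5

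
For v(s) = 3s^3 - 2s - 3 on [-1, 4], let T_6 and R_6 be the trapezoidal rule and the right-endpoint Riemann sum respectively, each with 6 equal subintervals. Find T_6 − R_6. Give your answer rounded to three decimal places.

T_6 = 169.0625.
R_6 ≈ 246.14583.
T_6 − R_6 ≈ -77.083.

-77.083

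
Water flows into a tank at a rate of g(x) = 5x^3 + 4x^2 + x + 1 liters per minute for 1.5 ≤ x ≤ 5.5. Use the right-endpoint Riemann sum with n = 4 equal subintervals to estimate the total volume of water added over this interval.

Δx = (5.5 − 1.5)/4 = 1.
Right endpoints: 2.5, 3.5, 4.5, 5.5.
g(2.5) = 106.625, g(3.5) = 267.875, g(4.5) = 542.125, g(5.5) = 959.375.
Sum = Δx · [g(2.5) + g(3.5) + g(4.5) + g(5.5)].
Sum = 1876.

1876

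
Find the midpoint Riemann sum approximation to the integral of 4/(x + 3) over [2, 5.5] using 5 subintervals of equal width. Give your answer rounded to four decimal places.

Δx = (5.5 − 2)/5 = 0.7.
Midpoints: 2.35, 3.05, 3.75, 4.45, 5.15.
f(2.35) = 80/107, f(3.05) = 80/121, f(3.75) = 16/27, f(4.45) = 80/149, f(5.15) = 80/163.
Sum = Δx · [f(2.35) + f(3.05) + f(3.75) + f(4.45) + f(5.15)].
Sum ≈ 2.1204.

2.1204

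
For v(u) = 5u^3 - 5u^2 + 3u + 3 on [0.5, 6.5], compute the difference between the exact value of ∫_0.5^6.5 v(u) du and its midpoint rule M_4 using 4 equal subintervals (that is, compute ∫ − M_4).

Exact integral: ∫_0.5^6.5 v(u) du = 1854.75.
M_4 = 1801.3125.
Error = 1854.75 − 1801.3125 = 53.4375.

53.4375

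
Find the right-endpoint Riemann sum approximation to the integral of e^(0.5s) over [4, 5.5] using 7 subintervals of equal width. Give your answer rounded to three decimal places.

Δs = (5.5 − 4)/7 = 3/14.
Right endpoints: 59/14, 31/7, 65/14, 34/7, 71/14, 37/7, 5.5.
f(59/14) ≈ 8.225, f(31/7) ≈ 9.155, f(65/14) ≈ 10.190, f(34/7) ≈ 11.343, f(71/14) ≈ 12.625, f(37/7) ≈ 14.053, f(5.5) ≈ 15.643.
Sum = Δs · [f(59/14) + f(31/7) + f(65/14) + ...].
Sum ≈ 17.407.

17.407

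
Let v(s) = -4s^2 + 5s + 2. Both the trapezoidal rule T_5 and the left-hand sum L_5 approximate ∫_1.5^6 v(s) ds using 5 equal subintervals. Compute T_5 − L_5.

T_5 = -192.555.
L_5 = -141.93.
T_5 − L_5 = -50.625.

-50.625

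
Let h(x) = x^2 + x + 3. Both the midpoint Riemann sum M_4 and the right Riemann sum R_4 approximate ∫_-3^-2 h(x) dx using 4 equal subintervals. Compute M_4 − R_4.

0.484375

M_4 = 6.828125.
R_4 = 6.34375.
M_4 − R_4 = 0.484375.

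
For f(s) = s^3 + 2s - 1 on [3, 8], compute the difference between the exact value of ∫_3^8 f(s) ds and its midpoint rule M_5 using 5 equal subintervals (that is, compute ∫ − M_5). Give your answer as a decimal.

Exact integral: ∫_3^8 f(s) ds = 1053.75.
M_5 = 1046.875.
Error = 1053.75 − 1046.875 = 6.875.

6.875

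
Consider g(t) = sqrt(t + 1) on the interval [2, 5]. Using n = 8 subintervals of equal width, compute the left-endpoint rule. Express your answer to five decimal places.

6.19835

Δt = (5 − 2)/8 = 0.375.
Left endpoints: 2, 2.375, 2.75, 3.125, 3.5, 3.875, 4.25, 4.625.
g(2) ≈ 1.73205, g(2.375) ≈ 1.83712, g(2.75) ≈ 1.93649, g(3.125) ≈ 2.03101, g(3.5) ≈ 2.12132, g(3.875) ≈ 2.20794, g(4.25) ≈ 2.29129, g(4.625) ≈ 2.37171.
Sum = Δt · [g(2) + g(2.375) + g(2.75) + ...].
Sum ≈ 6.19835.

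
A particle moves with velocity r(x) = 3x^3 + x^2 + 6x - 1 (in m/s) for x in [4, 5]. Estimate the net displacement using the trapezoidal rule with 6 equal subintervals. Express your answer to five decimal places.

Δx = (5 − 4)/6 = 1/6.
r(4) = 231, r(25/6) = 258.375, r(13/3) = 2591/9, r(4.5) = 319.625, r(14/3) = 1061/3, r(29/6) = 28087/72, r(5) = 429.
T_6 = (Δx/2)·[r(x_0) + 2r(x_1) + ... + 2r(x_{5}) + r(x_6)].
Sum ≈ 323.27546.

323.27546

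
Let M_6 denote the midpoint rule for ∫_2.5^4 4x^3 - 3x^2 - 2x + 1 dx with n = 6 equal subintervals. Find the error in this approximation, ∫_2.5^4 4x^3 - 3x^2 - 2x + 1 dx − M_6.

0.28125

Exact integral: ∫_2.5^4 f(x) dx = 160.3125.
M_6 = 160.03125.
Error = 160.3125 − 160.03125 = 0.28125.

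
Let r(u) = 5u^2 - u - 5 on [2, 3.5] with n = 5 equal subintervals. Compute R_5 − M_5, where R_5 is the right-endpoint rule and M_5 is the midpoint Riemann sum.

6.13125

R_5 = 52.575.
M_5 = 46.44375.
R_5 − M_5 = 6.13125.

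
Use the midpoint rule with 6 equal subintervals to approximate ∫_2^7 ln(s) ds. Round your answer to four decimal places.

7.2453

Δs = (7 − 2)/6 = 5/6.
Midpoints: 29/12, 3.25, 49/12, 59/12, 5.75, 79/12.
f(29/12) ≈ 0.8824, f(3.25) ≈ 1.1787, f(49/12) ≈ 1.4069, f(59/12) ≈ 1.5926, f(5.75) ≈ 1.7492, f(79/12) ≈ 1.8845.
Sum = Δs · [f(29/12) + f(3.25) + f(49/12) + ...].
Sum ≈ 7.2453.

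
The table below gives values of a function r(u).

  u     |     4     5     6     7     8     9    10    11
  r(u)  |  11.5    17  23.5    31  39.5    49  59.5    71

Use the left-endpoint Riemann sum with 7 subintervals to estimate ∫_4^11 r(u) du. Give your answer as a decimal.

Δu = 1.
Sum = 1·[11.5 + 17 + 23.5 + 31 + 39.5 + 49 + 59.5] = 231.

231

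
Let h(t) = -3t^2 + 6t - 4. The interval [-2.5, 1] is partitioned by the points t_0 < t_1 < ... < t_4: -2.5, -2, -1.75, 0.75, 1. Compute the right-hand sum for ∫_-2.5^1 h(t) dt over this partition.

Subinterval widths: 0.5, 0.25, 2.5, 0.25.
Right endpoints: -2, -1.75, 0.75, 1.
h(-2) = -28, h(-1.75) = -23.6875, h(0.75) = -1.1875, h(1) = -1.
Sum = Σ Δt_i · h(t_i).
Sum = -23.140625.

-23.140625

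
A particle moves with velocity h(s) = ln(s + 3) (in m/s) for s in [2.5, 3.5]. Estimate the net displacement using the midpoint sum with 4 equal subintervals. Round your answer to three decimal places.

Δs = (3.5 − 2.5)/4 = 0.25.
Midpoints: 2.625, 2.875, 3.125, 3.375.
h(2.625) ≈ 1.727, h(2.875) ≈ 1.771, h(3.125) ≈ 1.812, h(3.375) ≈ 1.852.
Sum = Δs · [h(2.625) + h(2.875) + h(3.125) + h(3.375)].
Sum ≈ 1.791.

1.791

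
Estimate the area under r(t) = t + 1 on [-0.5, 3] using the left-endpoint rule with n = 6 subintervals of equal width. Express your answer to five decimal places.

6.85417

Δt = (3 − (-0.5))/6 = 7/12.
Left endpoints: -0.5, 1/12, 2/3, 1.25, 11/6, 29/12.
r(-0.5) = 0.5, r(1/12) = 13/12, r(2/3) = 5/3, r(1.25) = 2.25, r(11/6) = 17/6, r(29/12) = 41/12.
Sum = Δt · [r(-0.5) + r(1/12) + r(2/3) + ...].
Sum ≈ 6.85417.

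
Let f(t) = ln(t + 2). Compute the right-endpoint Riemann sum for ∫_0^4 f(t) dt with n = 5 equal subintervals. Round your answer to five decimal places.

5.78606

Δt = (4 − 0)/5 = 0.8.
Right endpoints: 0.8, 1.6, 2.4, 3.2, 4.
f(0.8) ≈ 1.02962, f(1.6) ≈ 1.28093, f(2.4) ≈ 1.48160, f(3.2) ≈ 1.64866, f(4) ≈ 1.79176.
Sum = Δt · [f(0.8) + f(1.6) + f(2.4) + f(3.2) + f(4)].
Sum ≈ 5.78606.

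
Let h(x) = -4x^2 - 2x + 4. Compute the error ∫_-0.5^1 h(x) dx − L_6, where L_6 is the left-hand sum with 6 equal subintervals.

-0.6875

Exact integral: ∫_-0.5^1 h(x) dx = 3.75.
L_6 = 4.4375.
Error = 3.75 − 4.4375 = -0.6875.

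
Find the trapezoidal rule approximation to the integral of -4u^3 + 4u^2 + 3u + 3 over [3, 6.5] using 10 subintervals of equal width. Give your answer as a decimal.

-1317.308125

Δu = (6.5 − 3)/10 = 0.35.
f(3) = -60, f(3.35) = -92.4415, f(3.7) = -133.752, f(4.05) = -184.9605, f(4.4) = -247.096, f(4.75) = -321.1875, f(5.1) = -408.264, f(5.45) = -509.3545, f(5.8) = -625.488, f(6.15) = -757.6935, f(6.5) = -907.
T_10 = (Δu/2)·[f(u_0) + 2f(u_1) + ... + 2f(u_{9}) + f(u_10)].
Sum = -1317.308125.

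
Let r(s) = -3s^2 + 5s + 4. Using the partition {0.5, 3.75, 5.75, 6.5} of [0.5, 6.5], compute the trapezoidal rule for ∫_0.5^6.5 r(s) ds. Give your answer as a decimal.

Subinterval widths: 3.25, 2, 0.75.
r(0.5) = 5.75, r(3.75) = -19.4375, r(5.75) = -66.4375, r(6.5) = -90.25.
On each subinterval the trapezoid contributes (Δs_i/2)·[r(s_{i-1}) + r(s_i)].
Sum = -166.875.

-166.875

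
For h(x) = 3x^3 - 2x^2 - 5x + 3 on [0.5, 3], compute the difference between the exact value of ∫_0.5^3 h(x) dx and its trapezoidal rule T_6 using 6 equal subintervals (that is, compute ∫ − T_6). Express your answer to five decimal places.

-0.99465

Exact integral: ∫_0.5^3 h(x) dx ≈ 28.4114583.
T_6 ≈ 29.4061053.
Error ≈ 28.4114583 − 29.4061053 ≈ -0.99465.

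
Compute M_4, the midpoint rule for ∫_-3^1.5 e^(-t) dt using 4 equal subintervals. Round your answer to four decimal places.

18.8524

Δt = (1.5 − (-3))/4 = 1.125.
Midpoints: -2.4375, -1.3125, -0.1875, 0.9375.
f(-2.4375) ≈ 11.4444, f(-1.3125) ≈ 3.7155, f(-0.1875) ≈ 1.2062, f(0.9375) ≈ 0.3916.
Sum = Δt · [f(-2.4375) + f(-1.3125) + f(-0.1875) + f(0.9375)].
Sum ≈ 18.8524.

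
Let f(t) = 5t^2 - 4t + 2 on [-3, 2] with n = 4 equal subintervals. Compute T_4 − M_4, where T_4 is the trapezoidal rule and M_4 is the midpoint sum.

9.765625

T_4 = 84.84375.
M_4 = 75.078125.
T_4 − M_4 = 9.765625.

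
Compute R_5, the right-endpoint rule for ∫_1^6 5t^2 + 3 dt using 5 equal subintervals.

Δt = (6 − 1)/5 = 1.
Right endpoints: 2, 3, 4, 5, 6.
f(2) = 23, f(3) = 48, f(4) = 83, f(5) = 128, f(6) = 183.
Sum = Δt · [f(2) + f(3) + f(4) + f(5) + f(6)].
Sum = 465.

465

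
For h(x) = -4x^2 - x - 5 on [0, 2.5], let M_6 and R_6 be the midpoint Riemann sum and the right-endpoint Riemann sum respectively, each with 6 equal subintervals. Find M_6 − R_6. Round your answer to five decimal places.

M_6 ≈ -36.3136574.
R_6 ≈ -42.4768519.
M_6 − R_6 ≈ 6.16319.

6.16319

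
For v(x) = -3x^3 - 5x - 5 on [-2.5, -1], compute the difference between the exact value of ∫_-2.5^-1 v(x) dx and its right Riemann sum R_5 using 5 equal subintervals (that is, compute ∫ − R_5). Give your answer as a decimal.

7.351875

Exact integral: ∫_-2.5^-1 v(x) dx = 34.171875.
R_5 = 26.82.
Error = 34.171875 − 26.82 = 7.351875.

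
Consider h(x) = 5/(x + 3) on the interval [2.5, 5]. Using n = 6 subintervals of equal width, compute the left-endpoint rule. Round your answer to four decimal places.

1.9339

Δx = (5 − 2.5)/6 = 5/12.
Left endpoints: 2.5, 35/12, 10/3, 3.75, 25/6, 55/12.
h(2.5) = 10/11, h(35/12) = 60/71, h(10/3) = 15/19, h(3.75) = 20/27, h(25/6) = 30/43, h(55/12) = 60/91.
Sum = Δx · [h(2.5) + h(35/12) + h(10/3) + ...].
Sum ≈ 1.9339.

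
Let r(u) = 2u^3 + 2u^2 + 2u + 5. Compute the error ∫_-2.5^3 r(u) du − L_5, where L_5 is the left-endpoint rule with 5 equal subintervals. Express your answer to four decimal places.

Exact integral: ∫_-2.5^3 r(u) du ≈ 79.635417.
L_5 = 27.555.
Error ≈ 79.635417 − 27.555 ≈ 52.0804.

52.0804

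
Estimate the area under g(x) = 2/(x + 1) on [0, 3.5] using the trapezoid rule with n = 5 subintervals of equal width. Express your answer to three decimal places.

Δx = (3.5 − 0)/5 = 0.7.
g(0) = 2, g(0.7) = 20/17, g(1.4) = 5/6, g(2.1) = 20/31, g(2.8) = 10/19, g(3.5) = 4/9.
T_5 = (Δx/2)·[g(x_0) + 2g(x_1) + ... + 2g(x_{4}) + g(x_5)].
Sum ≈ 3.082.

3.082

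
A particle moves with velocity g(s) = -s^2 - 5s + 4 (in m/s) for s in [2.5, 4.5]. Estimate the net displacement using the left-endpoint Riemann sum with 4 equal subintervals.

Δs = (4.5 − 2.5)/4 = 0.5.
Left endpoints: 2.5, 3, 3.5, 4.
g(2.5) = -14.75, g(3) = -20, g(3.5) = -25.75, g(4) = -32.
Sum = Δs · [g(2.5) + g(3) + g(3.5) + g(4)].
Sum = -46.25.

-46.25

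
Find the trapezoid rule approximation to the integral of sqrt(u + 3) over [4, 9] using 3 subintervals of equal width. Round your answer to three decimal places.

15.356

Δu = (9 − 4)/3 = 5/3.
f(4) ≈ 2.646, f(17/3) ≈ 2.944, f(22/3) ≈ 3.215, f(9) ≈ 3.464.
T_3 = (Δu/2)·[f(u_0) + 2f(u_1) + 2f(u_2) + f(u_3)].
Sum ≈ 15.356.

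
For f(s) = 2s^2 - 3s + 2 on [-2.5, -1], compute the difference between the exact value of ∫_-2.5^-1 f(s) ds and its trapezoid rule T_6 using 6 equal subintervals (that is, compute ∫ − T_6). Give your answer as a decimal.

Exact integral: ∫_-2.5^-1 f(s) ds = 20.625.
T_6 = 20.65625.
Error = 20.625 − 20.65625 = -0.03125.

-0.03125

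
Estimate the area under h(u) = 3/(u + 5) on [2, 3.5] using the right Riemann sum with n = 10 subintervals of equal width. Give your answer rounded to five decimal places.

Δu = (3.5 − 2)/10 = 0.15.
Right endpoints: 2.15, 2.3, 2.45, 2.6, 2.75, 2.9, 3.05, 3.2, 3.35, 3.5.
h(2.15) = 60/143, h(2.3) = 30/73, h(2.45) = 60/149, h(2.6) = 15/38, h(2.75) = 12/31, h(2.9) = 30/79, h(3.05) = 60/161, h(3.2) = 15/41, h(3.35) = 60/167, h(3.5) = 6/17.
Sum = Δu · [h(2.15) + h(2.3) + h(2.45) + ...].
Sum ≈ 0.57683.

0.57683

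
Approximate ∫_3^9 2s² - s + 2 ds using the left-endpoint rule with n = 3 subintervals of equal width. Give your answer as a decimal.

Δs = (9 − 3)/3 = 2.
Left endpoints: 3, 5, 7.
f(3) = 17, f(5) = 47, f(7) = 93.
Sum = Δs · [f(3) + f(5) + f(7)].
Sum = 314.

314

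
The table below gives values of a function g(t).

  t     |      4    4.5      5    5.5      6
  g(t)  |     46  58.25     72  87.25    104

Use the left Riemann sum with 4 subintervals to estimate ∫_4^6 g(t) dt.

131.75

Δt = 0.5.
Sum = 0.5·[46 + 58.25 + 72 + 87.25] = 131.75.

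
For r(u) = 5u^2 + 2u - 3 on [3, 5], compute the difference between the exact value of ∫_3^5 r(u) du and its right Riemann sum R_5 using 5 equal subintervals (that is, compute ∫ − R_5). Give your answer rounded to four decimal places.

-17.0667

Exact integral: ∫_3^5 r(u) du ≈ 173.333333.
R_5 = 190.4.
Error ≈ 173.333333 − 190.4 ≈ -17.0667.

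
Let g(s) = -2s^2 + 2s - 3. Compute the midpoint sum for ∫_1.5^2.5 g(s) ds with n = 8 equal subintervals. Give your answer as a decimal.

Δs = (2.5 − 1.5)/8 = 0.125.
Midpoints: 1.5625, 1.6875, 1.8125, 1.9375, 2.0625, 2.1875, 2.3125, 2.4375.
g(1.5625) = -4.7578125, g(1.6875) = -5.3203125, g(1.8125) = -5.9453125, g(1.9375) = -6.6328125, g(2.0625) = -7.3828125, g(2.1875) = -8.1953125, g(2.3125) = -9.0703125, g(2.4375) = -10.0078125.
Sum = Δs · [g(1.5625) + g(1.6875) + g(1.8125) + ...].
Sum = -7.1640625.

-7.1640625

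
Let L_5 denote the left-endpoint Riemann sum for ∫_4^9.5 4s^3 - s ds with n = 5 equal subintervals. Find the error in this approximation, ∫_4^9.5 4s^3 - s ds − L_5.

Exact integral: ∫_4^9.5 f(s) ds = 7851.9375.
L_5 = 6199.38.
Error = 7851.9375 − 6199.38 = 1652.5575.

1652.5575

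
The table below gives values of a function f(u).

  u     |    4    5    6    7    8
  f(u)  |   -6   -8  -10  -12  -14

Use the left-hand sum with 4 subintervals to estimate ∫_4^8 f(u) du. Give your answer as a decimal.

-36

Δu = 1.
Sum = 1·[(-6) + (-8) + (-10) + (-12)] = -36.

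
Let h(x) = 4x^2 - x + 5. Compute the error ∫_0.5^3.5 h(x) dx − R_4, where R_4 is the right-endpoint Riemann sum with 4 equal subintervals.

-18

Exact integral: ∫_0.5^3.5 h(x) dx = 66.
R_4 = 84.
Error = 66 − 84 = -18.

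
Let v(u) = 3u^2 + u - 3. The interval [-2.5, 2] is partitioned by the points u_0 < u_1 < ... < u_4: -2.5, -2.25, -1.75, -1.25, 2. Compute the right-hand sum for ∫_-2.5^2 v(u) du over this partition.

Subinterval widths: 0.25, 0.5, 0.5, 3.25.
Right endpoints: -2.25, -1.75, -1.25, 2.
v(-2.25) = 9.9375, v(-1.75) = 4.4375, v(-1.25) = 0.4375, v(2) = 11.
Sum = Σ Δu_i · v(u_i).
Sum = 40.671875.

40.671875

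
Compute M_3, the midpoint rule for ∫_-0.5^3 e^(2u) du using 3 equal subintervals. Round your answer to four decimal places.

Δu = (3 − (-0.5))/3 = 7/6.
Midpoints: 1/12, 1.25, 29/12.
f(1/12) ≈ 1.1814, f(1.25) ≈ 12.1825, f(29/12) ≈ 125.6290.
Sum = Δu · [f(1/12) + f(1.25) + f(29/12)].
Sum ≈ 162.1584.

162.1584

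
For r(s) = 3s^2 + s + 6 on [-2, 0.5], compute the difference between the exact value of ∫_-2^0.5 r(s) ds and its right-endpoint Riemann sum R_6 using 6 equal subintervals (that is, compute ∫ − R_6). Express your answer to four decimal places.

1.6059

Exact integral: ∫_-2^0.5 r(s) ds = 21.25.
R_6 ≈ 19.644097.
Error ≈ 21.25 − 19.644097 ≈ 1.6059.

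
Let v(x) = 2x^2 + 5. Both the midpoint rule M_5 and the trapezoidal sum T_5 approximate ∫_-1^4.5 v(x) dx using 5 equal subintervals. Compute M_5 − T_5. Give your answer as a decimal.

-3.3275

M_5 = 87.8075.
T_5 = 91.135.
M_5 − T_5 = -3.3275.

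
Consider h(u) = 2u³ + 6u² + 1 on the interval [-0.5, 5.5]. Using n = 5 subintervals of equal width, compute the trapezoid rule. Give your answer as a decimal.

Δu = (5.5 − (-0.5))/5 = 1.2.
h(-0.5) = 2.25, h(0.7) = 4.626, h(1.9) = 36.378, h(3.1) = 118.242, h(4.3) = 270.954, h(5.5) = 515.25.
T_5 = (Δu/2)·[h(u_0) + 2h(u_1) + ... + 2h(u_{4}) + h(u_5)].
Sum = 826.74.

826.74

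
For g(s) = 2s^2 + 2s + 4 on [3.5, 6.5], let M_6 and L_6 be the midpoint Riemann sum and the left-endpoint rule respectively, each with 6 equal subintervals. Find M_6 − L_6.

16.125

M_6 = 196.375.
L_6 = 180.25.
M_6 − L_6 = 16.125.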